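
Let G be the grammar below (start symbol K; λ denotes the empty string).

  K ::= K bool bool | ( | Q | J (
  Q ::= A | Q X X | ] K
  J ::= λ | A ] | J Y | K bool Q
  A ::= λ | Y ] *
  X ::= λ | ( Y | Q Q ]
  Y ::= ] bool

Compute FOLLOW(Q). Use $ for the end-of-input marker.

{ $, (, ], bool }

In K ::= Q: Q is at the end, add FOLLOW(K) = { $, (, ], bool }.
In Q ::= Q X X: add FIRST(X X)\{λ} = { (, ] }.
  Since X X is nullable, also add FOLLOW(Q) = { $, (, ], bool }.
In J ::= K bool Q: Q is at the end, add FOLLOW(J) = { (, ] }.
In X ::= Q Q ]: add FIRST(Q ]) = { (, ] }.
In X ::= Q Q ]: add FIRST(]) = { ] }.
Union: FOLLOW(Q) = { $, (, ], bool }.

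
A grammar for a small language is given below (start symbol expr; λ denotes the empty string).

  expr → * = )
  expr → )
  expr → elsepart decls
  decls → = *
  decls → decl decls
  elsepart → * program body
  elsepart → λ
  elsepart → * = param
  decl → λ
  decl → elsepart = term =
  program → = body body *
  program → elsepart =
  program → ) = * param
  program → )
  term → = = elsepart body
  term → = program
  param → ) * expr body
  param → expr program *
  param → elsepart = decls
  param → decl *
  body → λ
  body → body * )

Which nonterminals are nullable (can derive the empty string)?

Directly nullable (have an λ-production): elsepart, decl, body.
No other nonterminal has a production whose RHS symbols are all nullable.

{ body, decl, elsepart }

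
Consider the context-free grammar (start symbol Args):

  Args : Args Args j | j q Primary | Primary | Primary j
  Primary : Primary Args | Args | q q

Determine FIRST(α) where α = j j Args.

{ j }

j is a terminal; add {j} and stop.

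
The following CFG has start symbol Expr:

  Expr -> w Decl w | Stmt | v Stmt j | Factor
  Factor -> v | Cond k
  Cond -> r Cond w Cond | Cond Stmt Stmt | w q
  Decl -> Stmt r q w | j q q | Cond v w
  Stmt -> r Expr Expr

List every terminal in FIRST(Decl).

{ j, r, w }

From Decl -> Stmt r q w: add FIRST(Stmt) = { r }.
Decl -> j q q contributes {j}.
From Decl -> Cond v w: add FIRST(Cond) = { r, w }.
Union: FIRST(Decl) = { j, r, w }.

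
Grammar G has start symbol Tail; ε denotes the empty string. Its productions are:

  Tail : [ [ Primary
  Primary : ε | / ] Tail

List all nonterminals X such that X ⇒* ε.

Directly nullable (have an ε-production): Primary.
No other nonterminal has a production whose RHS symbols are all nullable.

{ Primary }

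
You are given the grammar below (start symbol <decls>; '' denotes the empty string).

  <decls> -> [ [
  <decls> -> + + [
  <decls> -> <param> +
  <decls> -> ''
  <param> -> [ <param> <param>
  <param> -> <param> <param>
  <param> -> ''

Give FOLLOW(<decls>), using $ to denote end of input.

<decls> is the start symbol, so $ ∈ FOLLOW(<decls>).
Union: FOLLOW(<decls>) = { $ }.

{ $ }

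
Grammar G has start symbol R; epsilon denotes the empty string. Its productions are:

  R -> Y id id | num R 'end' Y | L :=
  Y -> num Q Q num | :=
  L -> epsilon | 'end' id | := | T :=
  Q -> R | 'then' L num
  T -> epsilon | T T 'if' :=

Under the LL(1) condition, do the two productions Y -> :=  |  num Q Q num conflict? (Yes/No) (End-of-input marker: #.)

FIRST(:=) = { := } and FIRST(num Q Q num) = { num }.
The FIRST sets are disjoint and neither alternative is nullable — no conflict.

No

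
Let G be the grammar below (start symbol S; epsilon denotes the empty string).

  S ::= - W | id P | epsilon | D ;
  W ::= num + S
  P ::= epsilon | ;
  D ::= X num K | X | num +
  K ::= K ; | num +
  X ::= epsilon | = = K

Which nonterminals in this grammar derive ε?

Directly nullable (have an epsilon-production): S, P, X.
D ::= X with every symbol nullable, so D is nullable.
No other nonterminal has a production whose RHS symbols are all nullable.

{ D, P, S, X }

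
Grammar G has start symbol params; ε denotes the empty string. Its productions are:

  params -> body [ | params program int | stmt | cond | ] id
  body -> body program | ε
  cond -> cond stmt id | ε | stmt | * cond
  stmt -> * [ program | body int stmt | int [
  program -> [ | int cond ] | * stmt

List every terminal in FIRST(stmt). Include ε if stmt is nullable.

{ *, [, int }

stmt -> * [ program contributes {*}.
From stmt -> body int stmt: body nullable, take FIRST(body) ∪ {int} = { *, [, int }.
stmt -> int [ contributes {int}.
Union: FIRST(stmt) = { *, [, int }.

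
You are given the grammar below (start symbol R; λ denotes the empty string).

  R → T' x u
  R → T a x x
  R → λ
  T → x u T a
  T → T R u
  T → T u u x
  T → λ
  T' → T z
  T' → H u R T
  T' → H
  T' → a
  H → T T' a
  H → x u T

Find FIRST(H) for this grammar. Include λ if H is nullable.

From H → T T' a: T nullable, take FIRST(T) ∪ FIRST(T') = { a, u, x, z }.
H → x u T contributes {x}.
Union: FIRST(H) = { a, u, x, z }.

{ a, u, x, z }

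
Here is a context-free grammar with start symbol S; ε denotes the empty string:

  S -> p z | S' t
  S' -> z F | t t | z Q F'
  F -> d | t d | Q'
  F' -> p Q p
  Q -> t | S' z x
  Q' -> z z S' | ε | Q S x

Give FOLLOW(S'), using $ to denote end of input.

{ t, z }

In S -> S' t: add FIRST(t) = { t }.
In Q -> S' z x: add FIRST(z x) = { z }.
In Q' -> z z S': S' is at the end, add FOLLOW(Q') = { t, z }.
Union: FOLLOW(S') = { t, z }.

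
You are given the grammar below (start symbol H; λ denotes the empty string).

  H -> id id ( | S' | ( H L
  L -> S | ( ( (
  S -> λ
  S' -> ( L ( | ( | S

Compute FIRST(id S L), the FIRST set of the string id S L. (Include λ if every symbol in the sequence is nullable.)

{ id }

id is a terminal; add {id} and stop.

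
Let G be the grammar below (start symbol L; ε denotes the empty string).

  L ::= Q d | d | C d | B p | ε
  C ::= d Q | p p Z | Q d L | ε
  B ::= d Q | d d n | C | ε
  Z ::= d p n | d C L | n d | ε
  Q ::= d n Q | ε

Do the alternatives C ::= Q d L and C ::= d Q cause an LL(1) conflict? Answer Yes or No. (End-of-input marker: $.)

FIRST(Q d L) = { d } and FIRST(d Q) = { d }.
Both contain d, so the two alternatives are not disjoint — LL(1) conflict.

Yes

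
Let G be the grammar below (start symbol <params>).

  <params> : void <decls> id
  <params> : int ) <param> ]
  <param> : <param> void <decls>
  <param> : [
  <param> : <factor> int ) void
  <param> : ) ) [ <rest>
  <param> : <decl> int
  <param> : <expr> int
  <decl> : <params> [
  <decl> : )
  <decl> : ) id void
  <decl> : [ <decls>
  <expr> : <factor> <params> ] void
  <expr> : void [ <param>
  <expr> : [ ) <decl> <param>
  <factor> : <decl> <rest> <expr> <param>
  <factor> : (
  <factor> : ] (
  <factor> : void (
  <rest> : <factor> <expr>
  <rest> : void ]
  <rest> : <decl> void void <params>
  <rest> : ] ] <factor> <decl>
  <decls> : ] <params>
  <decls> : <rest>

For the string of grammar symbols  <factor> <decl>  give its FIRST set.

Add FIRST(<factor>) = { (, ), [, ], int, void }; <factor> is not nullable, stop.

{ (, ), [, ], int, void }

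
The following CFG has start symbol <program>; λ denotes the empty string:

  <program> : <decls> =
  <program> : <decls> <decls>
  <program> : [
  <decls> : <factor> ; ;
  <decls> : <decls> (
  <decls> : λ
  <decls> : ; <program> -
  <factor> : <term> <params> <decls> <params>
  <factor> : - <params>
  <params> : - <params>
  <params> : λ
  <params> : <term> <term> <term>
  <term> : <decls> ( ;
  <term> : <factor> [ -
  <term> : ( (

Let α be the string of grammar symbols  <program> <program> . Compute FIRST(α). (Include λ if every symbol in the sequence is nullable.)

Add FIRST(<program>)\{λ} = { (, -, ;, =, [ }; <program> is nullable, continue.
Add FIRST(<program>)\{λ} = { (, -, ;, =, [ }; <program> is nullable, continue.
Every symbol is nullable, so include λ.

{ (, -, ;, =, [, λ }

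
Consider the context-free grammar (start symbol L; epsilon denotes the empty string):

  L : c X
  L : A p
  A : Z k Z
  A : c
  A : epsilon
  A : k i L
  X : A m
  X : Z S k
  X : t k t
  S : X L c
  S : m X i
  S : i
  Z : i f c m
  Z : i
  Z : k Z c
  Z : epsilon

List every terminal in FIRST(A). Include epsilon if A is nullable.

From A : Z k Z: Z nullable, take FIRST(Z) ∪ {k} = { i, k }.
A : c contributes {c}.
A : epsilon contributes epsilon.
A : k i L contributes {k}.
Union: FIRST(A) = { c, i, k, epsilon }.

{ c, i, k, epsilon }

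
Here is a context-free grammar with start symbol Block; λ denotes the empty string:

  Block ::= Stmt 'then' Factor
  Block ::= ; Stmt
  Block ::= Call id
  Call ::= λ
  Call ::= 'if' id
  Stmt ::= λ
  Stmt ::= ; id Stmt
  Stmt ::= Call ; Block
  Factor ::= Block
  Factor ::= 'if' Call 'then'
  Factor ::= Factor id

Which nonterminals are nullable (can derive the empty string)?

{ Call, Stmt }

Directly nullable (have an λ-production): Call, Stmt.
No other nonterminal has a production whose RHS symbols are all nullable.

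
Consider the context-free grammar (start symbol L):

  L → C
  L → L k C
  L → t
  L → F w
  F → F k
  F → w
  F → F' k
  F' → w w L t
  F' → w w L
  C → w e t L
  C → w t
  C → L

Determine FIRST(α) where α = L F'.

{ t, w }

Add FIRST(L) = { t, w }; L is not nullable, stop.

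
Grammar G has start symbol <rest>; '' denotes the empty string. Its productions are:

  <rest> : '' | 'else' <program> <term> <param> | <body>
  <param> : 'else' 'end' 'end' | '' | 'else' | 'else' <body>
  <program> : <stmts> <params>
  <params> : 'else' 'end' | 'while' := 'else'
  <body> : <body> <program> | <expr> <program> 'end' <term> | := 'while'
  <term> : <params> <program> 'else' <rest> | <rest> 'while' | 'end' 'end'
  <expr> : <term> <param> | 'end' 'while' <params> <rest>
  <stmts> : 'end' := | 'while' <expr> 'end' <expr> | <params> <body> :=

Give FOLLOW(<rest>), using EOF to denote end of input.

<rest> is the start symbol, so EOF ∈ FOLLOW(<rest>).
In <term> : <params> <program> 'else' <rest>: <rest> is at the end, add FOLLOW(<term>) = { EOF, 'else', 'end', 'while', := }.
In <term> : <rest> 'while': add FIRST('while') = { 'while' }.
In <expr> : 'end' 'while' <params> <rest>: <rest> is at the end, add FOLLOW(<expr>) = { 'else', 'end', 'while' }.
Union: FOLLOW(<rest>) = { EOF, 'else', 'end', 'while', := }.

{ EOF, 'else', 'end', 'while', := }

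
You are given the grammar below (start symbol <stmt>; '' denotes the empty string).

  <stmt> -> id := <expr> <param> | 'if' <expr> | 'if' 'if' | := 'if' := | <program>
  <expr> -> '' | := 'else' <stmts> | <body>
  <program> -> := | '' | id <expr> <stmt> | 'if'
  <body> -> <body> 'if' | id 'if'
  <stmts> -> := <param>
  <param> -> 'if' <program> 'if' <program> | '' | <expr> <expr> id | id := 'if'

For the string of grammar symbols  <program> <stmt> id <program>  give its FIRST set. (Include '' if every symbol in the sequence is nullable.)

{ 'if', :=, id }

Add FIRST(<program>)\{''} = { 'if', :=, id }; <program> is nullable, continue.
Add FIRST(<stmt>)\{''} = { 'if', :=, id }; <stmt> is nullable, continue.
id is a terminal; add {id} and stop.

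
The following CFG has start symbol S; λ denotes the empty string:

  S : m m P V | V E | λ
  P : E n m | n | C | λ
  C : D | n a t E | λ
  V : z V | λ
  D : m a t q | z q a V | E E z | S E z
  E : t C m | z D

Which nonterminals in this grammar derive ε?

Directly nullable (have an λ-production): S, P, C, V.
No other nonterminal has a production whose RHS symbols are all nullable.

{ C, P, S, V }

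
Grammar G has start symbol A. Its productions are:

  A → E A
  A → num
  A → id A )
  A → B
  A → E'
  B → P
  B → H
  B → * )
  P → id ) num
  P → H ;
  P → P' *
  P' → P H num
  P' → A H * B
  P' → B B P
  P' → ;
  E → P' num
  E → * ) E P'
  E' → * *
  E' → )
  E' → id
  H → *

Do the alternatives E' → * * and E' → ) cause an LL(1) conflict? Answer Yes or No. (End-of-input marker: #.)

FIRST(* *) = { * } and FIRST()) = { ) }.
The FIRST sets are disjoint and neither alternative is nullable — no conflict.

No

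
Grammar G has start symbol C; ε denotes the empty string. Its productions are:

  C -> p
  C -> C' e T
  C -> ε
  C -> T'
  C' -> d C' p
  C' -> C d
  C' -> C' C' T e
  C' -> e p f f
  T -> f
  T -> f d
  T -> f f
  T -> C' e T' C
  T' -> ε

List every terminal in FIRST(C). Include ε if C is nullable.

{ d, e, p, ε }

C -> p contributes {p}.
From C -> C' e T: add FIRST(C') = { d, e, p }.
C -> ε contributes ε.
From C -> T': add FIRST(T') = { ε } (including ε since T' is nullable).
Union: FIRST(C) = { d, e, p, ε }.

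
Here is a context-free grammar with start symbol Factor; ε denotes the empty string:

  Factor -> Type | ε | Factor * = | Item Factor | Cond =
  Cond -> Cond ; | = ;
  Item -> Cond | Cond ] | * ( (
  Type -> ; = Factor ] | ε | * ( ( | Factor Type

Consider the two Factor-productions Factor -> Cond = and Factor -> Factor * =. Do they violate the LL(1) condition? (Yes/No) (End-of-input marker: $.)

Yes

FIRST(Cond =) = { = } and FIRST(Factor * =) = { *, ;, = }.
Both contain =, so the two alternatives are not disjoint — LL(1) conflict.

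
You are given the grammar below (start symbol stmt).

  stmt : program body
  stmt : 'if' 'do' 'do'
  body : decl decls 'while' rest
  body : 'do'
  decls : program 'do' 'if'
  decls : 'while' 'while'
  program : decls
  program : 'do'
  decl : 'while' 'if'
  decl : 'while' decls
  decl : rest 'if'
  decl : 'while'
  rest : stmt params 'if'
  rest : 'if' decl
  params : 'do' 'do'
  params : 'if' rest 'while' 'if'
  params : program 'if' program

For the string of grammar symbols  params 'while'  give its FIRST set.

{ 'do', 'if', 'while' }

Add FIRST(params) = { 'do', 'if', 'while' }; params is not nullable, stop.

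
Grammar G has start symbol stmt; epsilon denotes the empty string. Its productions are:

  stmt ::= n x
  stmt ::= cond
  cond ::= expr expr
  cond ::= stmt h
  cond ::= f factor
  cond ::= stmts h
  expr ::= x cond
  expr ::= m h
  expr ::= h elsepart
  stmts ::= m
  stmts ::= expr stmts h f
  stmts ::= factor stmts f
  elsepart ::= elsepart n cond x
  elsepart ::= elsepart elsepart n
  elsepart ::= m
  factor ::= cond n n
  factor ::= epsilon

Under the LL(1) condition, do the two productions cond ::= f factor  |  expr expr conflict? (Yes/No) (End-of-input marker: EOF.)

FIRST(f factor) = { f } and FIRST(expr expr) = { h, m, x }.
The FIRST sets are disjoint and neither alternative is nullable — no conflict.

No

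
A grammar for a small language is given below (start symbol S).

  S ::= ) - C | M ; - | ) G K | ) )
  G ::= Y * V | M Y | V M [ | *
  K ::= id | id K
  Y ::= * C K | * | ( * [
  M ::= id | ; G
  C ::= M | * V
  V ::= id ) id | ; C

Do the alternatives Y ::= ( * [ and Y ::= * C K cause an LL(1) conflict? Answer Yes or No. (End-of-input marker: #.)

FIRST(( * [) = { ( } and FIRST(* C K) = { * }.
The FIRST sets are disjoint and neither alternative is nullable — no conflict.

No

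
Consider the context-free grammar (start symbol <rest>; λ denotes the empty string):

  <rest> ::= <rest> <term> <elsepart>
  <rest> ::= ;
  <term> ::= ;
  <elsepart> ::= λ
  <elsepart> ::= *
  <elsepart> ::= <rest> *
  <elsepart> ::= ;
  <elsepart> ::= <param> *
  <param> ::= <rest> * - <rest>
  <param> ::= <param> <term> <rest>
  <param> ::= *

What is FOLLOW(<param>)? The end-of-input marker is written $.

In <elsepart> ::= <param> *: add FIRST(*) = { * }.
In <param> ::= <param> <term> <rest>: add FIRST(<term> <rest>) = { ; }.
Union: FOLLOW(<param>) = { *, ; }.

{ *, ; }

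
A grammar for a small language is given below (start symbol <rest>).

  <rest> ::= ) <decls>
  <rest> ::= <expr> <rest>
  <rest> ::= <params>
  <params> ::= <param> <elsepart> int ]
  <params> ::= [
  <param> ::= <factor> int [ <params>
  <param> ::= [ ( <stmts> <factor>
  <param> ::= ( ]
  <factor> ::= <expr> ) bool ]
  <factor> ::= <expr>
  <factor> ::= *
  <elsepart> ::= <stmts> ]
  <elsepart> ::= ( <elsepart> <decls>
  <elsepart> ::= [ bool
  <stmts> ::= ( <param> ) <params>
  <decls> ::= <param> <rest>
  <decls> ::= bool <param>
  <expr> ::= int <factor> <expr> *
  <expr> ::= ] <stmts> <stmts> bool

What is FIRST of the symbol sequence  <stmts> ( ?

{ ( }

Add FIRST(<stmts>) = { ( }; <stmts> is not nullable, stop.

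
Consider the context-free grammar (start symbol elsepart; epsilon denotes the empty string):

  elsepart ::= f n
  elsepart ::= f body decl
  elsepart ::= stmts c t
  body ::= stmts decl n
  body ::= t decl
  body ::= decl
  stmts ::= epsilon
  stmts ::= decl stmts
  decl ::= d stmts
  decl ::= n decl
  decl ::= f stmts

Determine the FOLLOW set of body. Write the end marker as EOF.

{ d, f, n }

In elsepart ::= f body decl: add FIRST(decl) = { d, f, n }.
Union: FOLLOW(body) = { d, f, n }.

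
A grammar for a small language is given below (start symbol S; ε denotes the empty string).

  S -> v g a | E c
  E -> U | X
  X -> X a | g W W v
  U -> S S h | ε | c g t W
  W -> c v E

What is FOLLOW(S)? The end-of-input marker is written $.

{ $, c, g, h, v }

S is the start symbol, so $ ∈ FOLLOW(S).
In U -> S S h: add FIRST(S h) = { c, g, v }.
In U -> S S h: add FIRST(h) = { h }.
Union: FOLLOW(S) = { $, c, g, h, v }.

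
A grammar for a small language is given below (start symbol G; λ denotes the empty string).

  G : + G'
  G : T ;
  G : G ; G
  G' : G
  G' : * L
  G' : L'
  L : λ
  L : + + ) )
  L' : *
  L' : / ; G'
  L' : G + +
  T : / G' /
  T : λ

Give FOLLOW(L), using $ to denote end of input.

{ $, +, /, ; }

In G' : * L: L is at the end, add FOLLOW(G') = { $, +, /, ; }.
Union: FOLLOW(L) = { $, +, /, ; }.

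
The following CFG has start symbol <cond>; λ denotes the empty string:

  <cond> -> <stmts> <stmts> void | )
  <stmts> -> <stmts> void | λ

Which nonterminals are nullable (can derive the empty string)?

Directly nullable (have an λ-production): <stmts>.
No other nonterminal has a production whose RHS symbols are all nullable.

{ <stmts> }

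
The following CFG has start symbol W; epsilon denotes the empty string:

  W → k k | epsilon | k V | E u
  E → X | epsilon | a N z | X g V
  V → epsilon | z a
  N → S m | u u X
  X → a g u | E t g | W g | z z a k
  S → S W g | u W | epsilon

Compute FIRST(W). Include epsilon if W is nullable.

{ a, g, k, t, u, z, epsilon }

W → k k contributes {k}.
W → epsilon contributes epsilon.
W → k V contributes {k}.
From W → E u: E nullable, take FIRST(E) ∪ {u} = { a, g, k, t, u, z }.
Union: FIRST(W) = { a, g, k, t, u, z, epsilon }.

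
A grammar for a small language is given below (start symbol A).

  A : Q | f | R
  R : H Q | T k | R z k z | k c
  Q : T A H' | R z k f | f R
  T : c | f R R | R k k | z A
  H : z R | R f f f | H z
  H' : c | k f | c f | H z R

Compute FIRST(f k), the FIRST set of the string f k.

{ f }

f is a terminal; add {f} and stop.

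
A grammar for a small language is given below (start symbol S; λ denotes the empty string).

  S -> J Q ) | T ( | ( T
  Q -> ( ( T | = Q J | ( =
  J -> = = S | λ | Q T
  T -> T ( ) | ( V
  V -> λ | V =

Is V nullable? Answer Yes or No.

V has an λ-production, so V ⇒ λ.

Yes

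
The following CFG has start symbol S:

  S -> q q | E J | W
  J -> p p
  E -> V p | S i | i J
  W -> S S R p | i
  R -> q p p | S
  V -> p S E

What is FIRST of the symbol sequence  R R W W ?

{ i, p, q }

Add FIRST(R) = { i, p, q }; R is not nullable, stop.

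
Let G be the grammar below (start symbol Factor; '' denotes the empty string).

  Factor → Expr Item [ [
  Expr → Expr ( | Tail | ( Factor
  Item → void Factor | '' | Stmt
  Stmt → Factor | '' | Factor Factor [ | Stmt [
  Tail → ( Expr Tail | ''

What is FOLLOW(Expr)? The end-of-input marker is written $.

In Factor → Expr Item [ [: add FIRST(Item [ [) = { (, [, void }.
In Expr → Expr (: add FIRST(() = { ( }.
In Tail → ( Expr Tail: add FIRST(Tail)\{''} = { ( }.
  Since Tail is nullable, also add FOLLOW(Tail) = { (, [, void }.
Union: FOLLOW(Expr) = { (, [, void }.

{ (, [, void }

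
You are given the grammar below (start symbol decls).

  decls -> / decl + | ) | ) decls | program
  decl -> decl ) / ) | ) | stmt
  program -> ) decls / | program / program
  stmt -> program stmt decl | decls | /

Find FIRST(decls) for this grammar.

{ ), / }

decls -> / decl + contributes {/}.
decls -> ) contributes {)}.
decls -> ) decls contributes {)}.
From decls -> program: add FIRST(program) = { ) }.
Union: FIRST(decls) = { ), / }.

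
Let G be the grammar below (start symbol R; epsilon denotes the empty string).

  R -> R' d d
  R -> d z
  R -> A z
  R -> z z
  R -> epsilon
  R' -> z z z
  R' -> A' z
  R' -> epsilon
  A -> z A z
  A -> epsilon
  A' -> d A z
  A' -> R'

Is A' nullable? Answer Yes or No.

Yes

A' -> R' and each of R' is nullable, so A' ⇒* epsilon.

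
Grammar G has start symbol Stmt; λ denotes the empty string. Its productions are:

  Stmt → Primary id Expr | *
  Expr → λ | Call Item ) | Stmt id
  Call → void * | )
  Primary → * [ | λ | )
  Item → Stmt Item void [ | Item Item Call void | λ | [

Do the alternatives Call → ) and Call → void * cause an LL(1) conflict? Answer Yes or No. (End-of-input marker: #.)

No

FIRST()) = { ) } and FIRST(void *) = { void }.
The FIRST sets are disjoint and neither alternative is nullable — no conflict.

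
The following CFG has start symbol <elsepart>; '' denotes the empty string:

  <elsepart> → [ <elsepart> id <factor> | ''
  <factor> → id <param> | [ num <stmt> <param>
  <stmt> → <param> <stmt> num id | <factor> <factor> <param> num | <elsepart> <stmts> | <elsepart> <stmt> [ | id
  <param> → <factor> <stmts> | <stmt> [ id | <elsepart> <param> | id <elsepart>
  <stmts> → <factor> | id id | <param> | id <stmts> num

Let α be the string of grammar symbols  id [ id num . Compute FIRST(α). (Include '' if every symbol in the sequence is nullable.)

id is a terminal; add {id} and stop.

{ id }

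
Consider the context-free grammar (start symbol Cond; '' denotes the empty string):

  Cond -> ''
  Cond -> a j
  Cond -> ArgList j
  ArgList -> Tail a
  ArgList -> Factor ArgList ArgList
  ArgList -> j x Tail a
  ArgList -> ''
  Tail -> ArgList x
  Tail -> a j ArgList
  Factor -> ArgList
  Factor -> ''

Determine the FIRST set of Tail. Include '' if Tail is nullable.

{ a, j, x }

From Tail -> ArgList x: ArgList nullable, take FIRST(ArgList) ∪ {x} = { a, j, x }.
Tail -> a j ArgList contributes {a}.
Union: FIRST(Tail) = { a, j, x }.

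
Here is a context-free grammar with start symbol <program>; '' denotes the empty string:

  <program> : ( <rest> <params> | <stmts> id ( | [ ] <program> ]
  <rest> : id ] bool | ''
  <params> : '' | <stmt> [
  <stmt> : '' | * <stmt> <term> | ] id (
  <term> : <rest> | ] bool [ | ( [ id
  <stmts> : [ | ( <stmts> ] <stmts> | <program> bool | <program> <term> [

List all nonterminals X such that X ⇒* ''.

{ <params>, <rest>, <stmt>, <term> }

Directly nullable (have an ''-production): <rest>, <params>, <stmt>.
<term> : <rest> with every symbol nullable, so <term> is nullable.
No other nonterminal has a production whose RHS symbols are all nullable.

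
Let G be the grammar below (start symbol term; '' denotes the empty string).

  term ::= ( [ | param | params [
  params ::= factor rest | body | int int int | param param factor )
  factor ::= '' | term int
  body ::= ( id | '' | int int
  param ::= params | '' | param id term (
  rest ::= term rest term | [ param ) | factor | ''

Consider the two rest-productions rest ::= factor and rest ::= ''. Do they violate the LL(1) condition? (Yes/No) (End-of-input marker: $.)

Yes

FIRST(factor) = { (, ), [, id, int, '' } and FIRST('') = { '' }.
Both alternatives are nullable, violating the LL(1) condition.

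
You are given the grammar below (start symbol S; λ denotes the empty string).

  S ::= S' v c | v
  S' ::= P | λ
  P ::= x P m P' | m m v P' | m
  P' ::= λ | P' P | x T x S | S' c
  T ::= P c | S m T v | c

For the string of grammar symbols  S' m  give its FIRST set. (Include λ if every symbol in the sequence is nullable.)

Add FIRST(S')\{λ} = { m, x }; S' is nullable, continue.
m is a terminal; add {m} and stop.

{ m, x }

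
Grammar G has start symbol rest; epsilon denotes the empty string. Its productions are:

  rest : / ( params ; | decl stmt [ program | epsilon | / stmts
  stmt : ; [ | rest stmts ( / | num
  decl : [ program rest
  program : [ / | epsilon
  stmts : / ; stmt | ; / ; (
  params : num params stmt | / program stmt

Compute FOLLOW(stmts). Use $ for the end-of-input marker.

In rest : / stmts: stmts is at the end, add FOLLOW(rest) = { $, /, ;, [, num }.
In stmt : rest stmts ( /: add FIRST(( /) = { ( }.
Union: FOLLOW(stmts) = { $, (, /, ;, [, num }.

{ $, (, /, ;, [, num }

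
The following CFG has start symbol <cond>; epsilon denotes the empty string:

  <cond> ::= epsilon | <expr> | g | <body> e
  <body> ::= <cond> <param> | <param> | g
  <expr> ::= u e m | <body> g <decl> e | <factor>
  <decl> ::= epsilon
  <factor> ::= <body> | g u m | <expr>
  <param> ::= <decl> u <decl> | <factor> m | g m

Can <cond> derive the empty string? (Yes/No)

Yes

<cond> has an epsilon-production, so <cond> ⇒ epsilon.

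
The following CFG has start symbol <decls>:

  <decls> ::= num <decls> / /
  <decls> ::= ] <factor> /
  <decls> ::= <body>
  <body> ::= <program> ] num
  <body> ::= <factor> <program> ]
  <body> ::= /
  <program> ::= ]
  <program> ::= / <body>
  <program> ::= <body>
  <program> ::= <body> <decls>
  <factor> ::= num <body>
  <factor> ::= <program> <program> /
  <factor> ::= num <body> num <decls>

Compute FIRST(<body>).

{ /, ], num }

From <body> ::= <program> ] num: add FIRST(<program>) = { /, ], num }.
From <body> ::= <factor> <program> ]: add FIRST(<factor>) = { /, ], num }.
<body> ::= / contributes {/}.
Union: FIRST(<body>) = { /, ], num }.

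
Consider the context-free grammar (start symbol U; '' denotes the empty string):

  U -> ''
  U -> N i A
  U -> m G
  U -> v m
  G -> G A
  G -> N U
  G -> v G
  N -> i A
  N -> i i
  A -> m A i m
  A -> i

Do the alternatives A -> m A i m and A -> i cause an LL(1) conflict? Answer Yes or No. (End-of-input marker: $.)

No

FIRST(m A i m) = { m } and FIRST(i) = { i }.
The FIRST sets are disjoint and neither alternative is nullable — no conflict.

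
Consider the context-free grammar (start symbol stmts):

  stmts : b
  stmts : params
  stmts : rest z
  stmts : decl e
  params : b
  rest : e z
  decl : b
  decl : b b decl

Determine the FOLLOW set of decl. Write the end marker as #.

{ e }

In stmts : decl e: add FIRST(e) = { e }.
In decl : b b decl: decl is at the end, add FOLLOW(decl) = { e }.
Union: FOLLOW(decl) = { e }.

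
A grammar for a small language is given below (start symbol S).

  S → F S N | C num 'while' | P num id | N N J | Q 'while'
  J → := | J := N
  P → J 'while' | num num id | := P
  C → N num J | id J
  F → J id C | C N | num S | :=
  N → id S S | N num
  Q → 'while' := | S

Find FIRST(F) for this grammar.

{ :=, id, num }

From F → J id C: add FIRST(J) = { := }.
From F → C N: add FIRST(C) = { id }.
F → num S contributes {num}.
F → := contributes {:=}.
Union: FIRST(F) = { :=, id, num }.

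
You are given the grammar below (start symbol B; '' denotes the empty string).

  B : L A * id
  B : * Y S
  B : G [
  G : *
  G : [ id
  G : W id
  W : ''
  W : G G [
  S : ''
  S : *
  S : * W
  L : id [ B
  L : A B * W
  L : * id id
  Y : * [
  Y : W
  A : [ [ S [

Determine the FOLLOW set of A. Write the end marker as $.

{ *, [, id }

In B : L A * id: add FIRST(* id) = { * }.
In L : A B * W: add FIRST(B * W) = { *, [, id }.
Union: FOLLOW(A) = { *, [, id }.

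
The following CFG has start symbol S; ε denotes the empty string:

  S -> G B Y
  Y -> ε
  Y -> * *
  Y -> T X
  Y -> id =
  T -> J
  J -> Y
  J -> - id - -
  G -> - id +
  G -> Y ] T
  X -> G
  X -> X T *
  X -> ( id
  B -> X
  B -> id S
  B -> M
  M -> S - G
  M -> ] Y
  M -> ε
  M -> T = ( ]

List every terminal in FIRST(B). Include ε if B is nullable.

{ (, *, -, =, ], id, ε }

From B -> X: add FIRST(X) = { (, *, -, ], id }.
B -> id S contributes {id}.
From B -> M: add FIRST(M) = { (, *, -, =, ], id, ε } (including ε since M is nullable).
Union: FIRST(B) = { (, *, -, =, ], id, ε }.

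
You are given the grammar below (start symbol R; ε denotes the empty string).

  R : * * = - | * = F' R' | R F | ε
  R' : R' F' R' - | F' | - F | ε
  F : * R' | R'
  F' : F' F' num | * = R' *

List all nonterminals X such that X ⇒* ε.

Directly nullable (have an ε-production): R, R'.
F : R' with every symbol nullable, so F is nullable.
No other nonterminal has a production whose RHS symbols are all nullable.

{ F, R, R' }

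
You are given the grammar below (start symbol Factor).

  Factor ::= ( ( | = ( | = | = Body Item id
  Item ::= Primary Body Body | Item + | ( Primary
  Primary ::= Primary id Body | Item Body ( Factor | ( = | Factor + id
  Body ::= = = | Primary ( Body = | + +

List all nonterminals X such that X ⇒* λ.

No nonterminal has an empty production or an RHS whose symbols are all nullable.

{ } (none)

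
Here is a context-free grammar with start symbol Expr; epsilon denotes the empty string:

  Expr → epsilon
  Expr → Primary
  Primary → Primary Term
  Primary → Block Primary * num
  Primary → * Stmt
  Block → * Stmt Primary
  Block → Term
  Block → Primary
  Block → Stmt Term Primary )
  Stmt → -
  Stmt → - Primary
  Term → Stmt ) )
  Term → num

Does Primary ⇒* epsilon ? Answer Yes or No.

Nullable nonterminals: Expr.
No production of Primary has an RHS whose symbols are all nullable, so Primary is not nullable.

No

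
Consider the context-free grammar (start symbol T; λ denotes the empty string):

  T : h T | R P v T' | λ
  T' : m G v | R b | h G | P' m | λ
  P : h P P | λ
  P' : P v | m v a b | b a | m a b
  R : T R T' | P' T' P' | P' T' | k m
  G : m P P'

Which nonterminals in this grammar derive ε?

Directly nullable (have an λ-production): T, T', P.
No other nonterminal has a production whose RHS symbols are all nullable.

{ P, T, T' }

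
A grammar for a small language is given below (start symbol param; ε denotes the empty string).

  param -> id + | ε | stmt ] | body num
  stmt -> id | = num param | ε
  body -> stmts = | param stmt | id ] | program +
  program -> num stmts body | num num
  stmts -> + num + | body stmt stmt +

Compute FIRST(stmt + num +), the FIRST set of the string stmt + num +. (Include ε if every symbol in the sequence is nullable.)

Add FIRST(stmt)\{ε} = { =, id }; stmt is nullable, continue.
+ is a terminal; add {+} and stop.

{ +, =, id }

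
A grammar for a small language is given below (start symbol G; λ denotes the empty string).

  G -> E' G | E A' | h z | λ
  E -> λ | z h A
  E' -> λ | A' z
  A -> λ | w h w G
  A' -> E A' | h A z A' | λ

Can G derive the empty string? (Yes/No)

Yes

G has an λ-production, so G ⇒ λ.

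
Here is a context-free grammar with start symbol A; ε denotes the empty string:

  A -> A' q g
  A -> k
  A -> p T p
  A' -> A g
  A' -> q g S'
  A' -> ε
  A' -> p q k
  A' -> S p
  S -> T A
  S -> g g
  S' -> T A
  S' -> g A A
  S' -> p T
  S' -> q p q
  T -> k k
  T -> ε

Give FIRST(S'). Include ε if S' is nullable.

{ g, k, p, q }

From S' -> T A: T nullable, take FIRST(T) ∪ FIRST(A) = { g, k, p, q }.
S' -> g A A contributes {g}.
S' -> p T contributes {p}.
S' -> q p q contributes {q}.
Union: FIRST(S') = { g, k, p, q }.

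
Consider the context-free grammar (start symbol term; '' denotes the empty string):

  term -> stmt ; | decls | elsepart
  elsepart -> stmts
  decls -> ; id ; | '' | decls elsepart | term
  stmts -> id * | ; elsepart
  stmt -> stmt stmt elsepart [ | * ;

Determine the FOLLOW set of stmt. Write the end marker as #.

{ *, ;, id }

In term -> stmt ;: add FIRST(;) = { ; }.
In stmt -> stmt stmt elsepart [: add FIRST(stmt elsepart [) = { * }.
In stmt -> stmt stmt elsepart [: add FIRST(elsepart [) = { ;, id }.
Union: FOLLOW(stmt) = { *, ;, id }.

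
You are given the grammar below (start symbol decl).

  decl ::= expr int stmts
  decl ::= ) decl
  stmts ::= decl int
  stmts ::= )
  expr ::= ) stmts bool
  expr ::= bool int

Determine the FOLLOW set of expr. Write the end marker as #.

{ int }

In decl ::= expr int stmts: add FIRST(int stmts) = { int }.
Union: FOLLOW(expr) = { int }.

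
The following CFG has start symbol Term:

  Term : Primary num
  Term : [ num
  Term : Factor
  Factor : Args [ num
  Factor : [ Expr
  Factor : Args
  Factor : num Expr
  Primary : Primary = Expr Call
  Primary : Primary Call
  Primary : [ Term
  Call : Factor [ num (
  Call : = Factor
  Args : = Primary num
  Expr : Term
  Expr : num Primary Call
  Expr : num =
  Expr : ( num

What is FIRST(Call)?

{ =, [, num }

From Call : Factor [ num (: add FIRST(Factor) = { =, [, num }.
Call : = Factor contributes {=}.
Union: FIRST(Call) = { =, [, num }.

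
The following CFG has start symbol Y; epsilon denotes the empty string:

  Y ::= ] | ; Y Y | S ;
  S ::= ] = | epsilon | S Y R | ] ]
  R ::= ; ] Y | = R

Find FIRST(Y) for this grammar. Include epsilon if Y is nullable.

{ ;, ] }

Y ::= ] contributes {]}.
Y ::= ; Y Y contributes {;}.
From Y ::= S ;: S nullable, take FIRST(S) ∪ {;} = { ;, ] }.
Union: FIRST(Y) = { ;, ] }.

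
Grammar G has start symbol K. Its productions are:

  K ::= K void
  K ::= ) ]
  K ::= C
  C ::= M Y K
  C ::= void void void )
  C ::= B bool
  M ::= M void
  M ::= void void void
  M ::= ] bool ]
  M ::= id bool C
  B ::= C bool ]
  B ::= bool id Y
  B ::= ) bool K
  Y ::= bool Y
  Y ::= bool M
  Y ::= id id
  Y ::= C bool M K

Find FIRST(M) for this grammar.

From M ::= M void: add FIRST(M) = { ], id, void }.
M ::= void void void contributes {void}.
M ::= ] bool ] contributes {]}.
M ::= id bool C contributes {id}.
Union: FIRST(M) = { ], id, void }.

{ ], id, void }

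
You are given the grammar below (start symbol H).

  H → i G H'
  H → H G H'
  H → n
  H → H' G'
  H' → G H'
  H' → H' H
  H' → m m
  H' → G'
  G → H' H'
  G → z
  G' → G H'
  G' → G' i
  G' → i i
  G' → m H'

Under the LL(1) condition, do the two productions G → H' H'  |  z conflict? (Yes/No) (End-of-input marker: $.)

FIRST(H' H') = { i, m, z } and FIRST(z) = { z }.
Both contain z, so the two alternatives are not disjoint — LL(1) conflict.

Yes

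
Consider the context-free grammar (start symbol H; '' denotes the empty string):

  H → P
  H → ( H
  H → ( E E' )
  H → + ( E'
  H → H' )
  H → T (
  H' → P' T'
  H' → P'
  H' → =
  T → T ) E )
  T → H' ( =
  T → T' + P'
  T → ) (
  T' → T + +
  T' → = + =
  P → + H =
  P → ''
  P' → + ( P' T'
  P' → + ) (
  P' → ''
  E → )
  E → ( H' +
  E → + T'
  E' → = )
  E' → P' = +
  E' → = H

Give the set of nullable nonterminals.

{ H, H', P, P' }

Directly nullable (have an ''-production): P, P'.
H → P with every symbol nullable, so H is nullable.
H' → P' with every symbol nullable, so H' is nullable.
No other nonterminal has a production whose RHS symbols are all nullable.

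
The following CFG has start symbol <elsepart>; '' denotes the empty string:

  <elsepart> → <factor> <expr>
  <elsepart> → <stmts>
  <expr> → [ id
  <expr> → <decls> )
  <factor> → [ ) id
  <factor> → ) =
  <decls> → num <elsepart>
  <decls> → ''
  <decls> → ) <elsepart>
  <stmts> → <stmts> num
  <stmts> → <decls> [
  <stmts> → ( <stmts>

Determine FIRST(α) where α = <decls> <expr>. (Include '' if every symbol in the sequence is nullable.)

Add FIRST(<decls>)\{''} = { ), num }; <decls> is nullable, continue.
Add FIRST(<expr>) = { ), [, num }; <expr> is not nullable, stop.

{ ), [, num }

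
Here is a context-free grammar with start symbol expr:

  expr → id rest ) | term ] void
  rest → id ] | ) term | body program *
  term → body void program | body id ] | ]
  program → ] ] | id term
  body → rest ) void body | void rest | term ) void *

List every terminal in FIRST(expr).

expr → id rest ) contributes {id}.
From expr → term ] void: add FIRST(term) = { ), ], id, void }.
Union: FIRST(expr) = { ), ], id, void }.

{ ), ], id, void }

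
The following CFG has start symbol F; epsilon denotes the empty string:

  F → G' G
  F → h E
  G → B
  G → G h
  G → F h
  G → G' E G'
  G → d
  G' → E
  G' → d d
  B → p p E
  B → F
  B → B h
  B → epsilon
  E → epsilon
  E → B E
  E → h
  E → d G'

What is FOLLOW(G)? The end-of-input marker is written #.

{ #, d, h, p }

In F → G' G: G is at the end, add FOLLOW(F) = { #, d, h, p }.
In G → G h: add FIRST(h) = { h }.
Union: FOLLOW(G) = { #, d, h, p }.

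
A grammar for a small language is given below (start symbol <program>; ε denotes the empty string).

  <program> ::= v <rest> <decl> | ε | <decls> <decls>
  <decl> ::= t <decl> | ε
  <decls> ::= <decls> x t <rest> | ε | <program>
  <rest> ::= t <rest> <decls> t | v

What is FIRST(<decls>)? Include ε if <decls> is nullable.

From <decls> ::= <decls> x t <rest>: <decls> nullable, take FIRST(<decls>) ∪ {x} = { v, x }.
<decls> ::= ε contributes ε.
From <decls> ::= <program>: add FIRST(<program>) = { v, x, ε } (including ε since <program> is nullable).
Union: FIRST(<decls>) = { v, x, ε }.

{ v, x, ε }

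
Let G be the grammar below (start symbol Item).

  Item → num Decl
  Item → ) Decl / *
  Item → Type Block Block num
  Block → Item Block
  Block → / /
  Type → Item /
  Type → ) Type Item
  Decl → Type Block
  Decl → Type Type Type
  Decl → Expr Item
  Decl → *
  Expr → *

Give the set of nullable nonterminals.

No nonterminal has an empty production or an RHS whose symbols are all nullable.

{ } (none)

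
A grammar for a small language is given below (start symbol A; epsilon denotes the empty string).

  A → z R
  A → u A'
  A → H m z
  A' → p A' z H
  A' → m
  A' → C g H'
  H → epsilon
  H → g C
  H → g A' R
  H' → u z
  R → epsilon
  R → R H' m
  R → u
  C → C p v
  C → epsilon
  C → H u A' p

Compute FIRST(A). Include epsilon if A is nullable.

A → z R contributes {z}.
A → u A' contributes {u}.
From A → H m z: H nullable, take FIRST(H) ∪ {m} = { g, m }.
Union: FIRST(A) = { g, m, u, z }.

{ g, m, u, z }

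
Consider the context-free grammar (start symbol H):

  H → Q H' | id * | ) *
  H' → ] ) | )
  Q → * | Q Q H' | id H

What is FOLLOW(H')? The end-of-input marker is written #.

In H → Q H': H' is at the end, add FOLLOW(H) = { #, ), *, ], id }.
In Q → Q Q H': H' is at the end, add FOLLOW(Q) = { ), *, ], id }.
Union: FOLLOW(H') = { #, ), *, ], id }.

{ #, ), *, ], id }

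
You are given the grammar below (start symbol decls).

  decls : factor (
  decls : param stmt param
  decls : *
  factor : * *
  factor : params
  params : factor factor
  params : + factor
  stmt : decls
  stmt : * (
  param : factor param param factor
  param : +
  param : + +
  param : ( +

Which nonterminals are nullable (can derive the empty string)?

{ } (none)

No nonterminal has an empty production or an RHS whose symbols are all nullable.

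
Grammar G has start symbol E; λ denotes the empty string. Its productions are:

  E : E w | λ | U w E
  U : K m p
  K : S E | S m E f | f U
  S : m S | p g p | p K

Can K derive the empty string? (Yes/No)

Nullable nonterminals: E.
No production of K has an RHS whose symbols are all nullable, so K is not nullable.

No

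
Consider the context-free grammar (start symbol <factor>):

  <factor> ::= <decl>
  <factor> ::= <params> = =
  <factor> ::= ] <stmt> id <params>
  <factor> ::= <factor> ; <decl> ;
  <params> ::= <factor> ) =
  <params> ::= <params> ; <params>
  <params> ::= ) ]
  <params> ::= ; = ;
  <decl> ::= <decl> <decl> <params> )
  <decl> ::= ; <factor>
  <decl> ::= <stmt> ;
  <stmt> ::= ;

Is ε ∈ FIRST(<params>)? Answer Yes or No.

No

No nonterminal in this grammar is nullable.
No production of <params> has an RHS whose symbols are all nullable, so <params> is not nullable.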